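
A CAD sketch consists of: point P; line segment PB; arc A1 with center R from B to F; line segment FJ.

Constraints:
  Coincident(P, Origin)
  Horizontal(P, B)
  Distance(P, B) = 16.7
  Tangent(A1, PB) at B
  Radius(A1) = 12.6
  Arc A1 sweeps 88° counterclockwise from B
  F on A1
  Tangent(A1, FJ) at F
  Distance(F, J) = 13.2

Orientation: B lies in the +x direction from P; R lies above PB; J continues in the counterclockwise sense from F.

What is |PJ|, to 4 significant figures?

39.09

P is at the origin; PB is horizontal with |PB| = 16.7 and B on the +x side, so B = (16.70, 0.000). Since A1 is tangent to PB there, RB ⟂ PB, so R = B + (0, 12.6) = (16.70, 12.60). On A1, B sits at bearing -90° from R; an 88° counterclockwise sweep puts F at bearing -2°, so F = R + 12.6·(cos -2°, sin -2°) = (29.29, 12.16). The tangent condition forces RF to be normal to FJ, so FJ runs along (−sin -2°, cos -2°); with |FJ| = 13.2, J = (29.75, 25.35). Then |PJ| = |J − P| = 39.09.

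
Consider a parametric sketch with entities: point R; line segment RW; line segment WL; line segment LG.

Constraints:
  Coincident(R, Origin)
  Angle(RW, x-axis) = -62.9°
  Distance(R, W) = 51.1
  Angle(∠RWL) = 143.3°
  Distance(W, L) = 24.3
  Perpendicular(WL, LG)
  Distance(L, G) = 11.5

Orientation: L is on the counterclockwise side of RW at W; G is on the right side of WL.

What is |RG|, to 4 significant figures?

77.64

R is at the origin; RW runs at -62.9° with length 51.1, so W = 51.1·(cos -62.9°, sin -62.9°) = (23.28, -45.49). ∠RWL = 143.3°, so WL runs at -62.9° + (180° − 143.3°) = -26.20° from the x-axis; with |WL| = 24.3, L = W + 24.3·(cos -26.20°, sin -26.20°) = (45.08, -56.22). The perpendicularity gives LG at right angles to WL; with |LG| = 11.5 on the right of WL, G = L + 11.5·(-0.4415, -0.8973) = (40.00, -66.54). Then |RG| = |G − R| = 77.64.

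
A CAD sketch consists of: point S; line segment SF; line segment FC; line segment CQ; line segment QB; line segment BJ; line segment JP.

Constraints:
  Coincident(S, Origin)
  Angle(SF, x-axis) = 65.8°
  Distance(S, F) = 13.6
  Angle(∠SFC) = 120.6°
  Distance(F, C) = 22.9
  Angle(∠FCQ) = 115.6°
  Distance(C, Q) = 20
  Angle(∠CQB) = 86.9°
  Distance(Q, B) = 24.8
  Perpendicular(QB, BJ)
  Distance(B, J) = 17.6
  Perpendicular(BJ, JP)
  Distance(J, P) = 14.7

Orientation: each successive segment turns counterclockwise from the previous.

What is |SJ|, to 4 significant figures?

8.828

∠CQB = 86.9° gives QB at -77.30° from the x-axis; with |QB| = 24.8, B = (-21.89, 3.589). The perpendicularity gives BJ at right angles to QB, so BJ runs at 12.70°; with |BJ| = 17.6, J = (-4.724, 7.458). Then |SJ| = |J − S| = 8.828.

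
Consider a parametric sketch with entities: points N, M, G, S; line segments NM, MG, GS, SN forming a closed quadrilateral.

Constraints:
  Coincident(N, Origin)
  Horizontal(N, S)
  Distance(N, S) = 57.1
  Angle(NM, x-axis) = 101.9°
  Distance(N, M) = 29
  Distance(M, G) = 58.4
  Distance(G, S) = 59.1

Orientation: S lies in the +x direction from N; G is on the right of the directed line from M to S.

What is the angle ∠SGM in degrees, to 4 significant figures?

72.12°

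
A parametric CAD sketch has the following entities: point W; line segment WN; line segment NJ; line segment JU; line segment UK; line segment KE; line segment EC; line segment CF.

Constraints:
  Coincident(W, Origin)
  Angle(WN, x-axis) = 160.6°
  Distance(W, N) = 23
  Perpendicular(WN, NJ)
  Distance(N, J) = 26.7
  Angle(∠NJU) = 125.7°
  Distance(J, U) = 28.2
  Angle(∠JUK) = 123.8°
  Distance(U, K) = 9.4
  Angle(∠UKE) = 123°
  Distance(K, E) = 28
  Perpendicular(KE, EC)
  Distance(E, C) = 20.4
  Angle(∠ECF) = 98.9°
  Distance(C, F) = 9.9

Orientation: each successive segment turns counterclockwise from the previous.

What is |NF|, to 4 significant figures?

22.43

KE ⟂ EC, so EC runs at 148.1°; with |EC| = 20.4, C = (-7.553, -5.941). ∠ECF = 98.9° gives CF at -130.8° from the x-axis; with |CF| = 9.9, F = (-14.02, -13.44). Then |NF| = |F − N| = 22.43.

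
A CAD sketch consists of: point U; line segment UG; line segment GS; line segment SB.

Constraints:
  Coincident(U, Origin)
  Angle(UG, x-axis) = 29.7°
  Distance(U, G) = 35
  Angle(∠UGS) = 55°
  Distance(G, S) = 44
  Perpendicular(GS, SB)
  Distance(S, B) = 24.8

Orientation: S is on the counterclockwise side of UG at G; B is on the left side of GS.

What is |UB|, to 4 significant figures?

24.24

U is at the origin; UG runs at 29.7° with length 35.0, so G = 35.0·(cos 29.7°, sin 29.7°) = (30.40, 17.34). ∠UGS = 55.0°, so GS runs at 29.7° + (180° − 55.0°) = 154.7° from the x-axis; with |GS| = 44.0, S = G + 44.0·(cos 154.7°, sin 154.7°) = (-9.378, 36.14). GS is perpendicular to SB; with |SB| = 24.8 on the left of GS, B = S + 24.8·(-0.4274, -0.9041) = (-19.98, 13.72). Then |UB| = |B − U| = 24.24.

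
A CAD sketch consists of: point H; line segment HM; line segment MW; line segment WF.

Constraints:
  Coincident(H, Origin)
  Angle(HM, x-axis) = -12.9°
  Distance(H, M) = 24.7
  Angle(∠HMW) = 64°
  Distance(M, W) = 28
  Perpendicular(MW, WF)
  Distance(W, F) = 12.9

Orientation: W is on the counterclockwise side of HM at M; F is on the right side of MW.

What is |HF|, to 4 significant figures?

39.08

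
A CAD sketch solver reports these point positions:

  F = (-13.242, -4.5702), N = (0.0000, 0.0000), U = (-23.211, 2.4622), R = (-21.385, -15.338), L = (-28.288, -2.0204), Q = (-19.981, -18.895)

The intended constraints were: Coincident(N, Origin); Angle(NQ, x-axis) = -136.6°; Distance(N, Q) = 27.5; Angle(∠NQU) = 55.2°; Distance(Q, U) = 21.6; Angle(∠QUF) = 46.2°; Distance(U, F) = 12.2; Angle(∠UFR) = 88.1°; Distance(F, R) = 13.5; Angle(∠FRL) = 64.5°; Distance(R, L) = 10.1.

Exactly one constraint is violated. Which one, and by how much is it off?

Distance(R, L) = 10.1 — off by 4.90.

N = (0.00, 0.00) ✓; NQ at -136.6° ✓; |NQ| = 27.50 ✓; ∠NQU = 55.20° ✓; |QU| = 21.60 ✓; ∠QUF = 46.20° ✓; |UF| = 12.20 ✓; ∠UFR = 88.10° ✓; |FR| = 13.50 ✓; ∠FRL = 64.50° ✓; |RL| = 15.00 ✗.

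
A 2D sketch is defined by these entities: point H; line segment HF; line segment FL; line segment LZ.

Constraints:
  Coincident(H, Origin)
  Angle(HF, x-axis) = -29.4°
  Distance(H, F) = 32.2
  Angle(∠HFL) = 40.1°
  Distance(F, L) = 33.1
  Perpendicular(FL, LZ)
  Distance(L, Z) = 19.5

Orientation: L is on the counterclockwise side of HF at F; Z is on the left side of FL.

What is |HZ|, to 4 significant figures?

8.560

H is at the origin; HF runs at -29.4° with length 32.2, so F = 32.2·(cos -29.4°, sin -29.4°) = (28.05, -15.81). ∠HFL = 40.1°, so FL runs at -29.4° + (180° − 40.1°) = 110.5° from the x-axis; with |FL| = 33.1, L = F + 33.1·(cos 110.5°, sin 110.5°) = (16.46, 15.20). The perpendicularity gives LZ at right angles to FL; with |LZ| = 19.5 on the left of FL, Z = L + 19.5·(-0.9367, -0.3502) = (-1.804, 8.368). Then |HZ| = |Z − H| = 8.560.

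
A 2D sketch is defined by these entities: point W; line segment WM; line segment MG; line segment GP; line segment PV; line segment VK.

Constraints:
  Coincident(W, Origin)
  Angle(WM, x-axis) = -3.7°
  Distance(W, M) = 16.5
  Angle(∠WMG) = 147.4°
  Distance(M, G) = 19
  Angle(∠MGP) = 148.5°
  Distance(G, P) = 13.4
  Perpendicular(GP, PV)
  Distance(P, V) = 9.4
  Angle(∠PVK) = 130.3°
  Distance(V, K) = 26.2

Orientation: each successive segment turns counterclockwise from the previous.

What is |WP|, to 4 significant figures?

44.37

W is at the origin; WM runs at -3.7° with length 16.5, so M = (16.47, -1.065). ∠WMG = 147.4° gives MG at 28.90° from the x-axis; with |MG| = 19.0, G = (33.10, 8.118). ∠MGP = 148.5° gives GP at 60.40° from the x-axis; with |GP| = 13.4, P = (39.72, 19.77). Then |WP| = |P − W| = 44.37.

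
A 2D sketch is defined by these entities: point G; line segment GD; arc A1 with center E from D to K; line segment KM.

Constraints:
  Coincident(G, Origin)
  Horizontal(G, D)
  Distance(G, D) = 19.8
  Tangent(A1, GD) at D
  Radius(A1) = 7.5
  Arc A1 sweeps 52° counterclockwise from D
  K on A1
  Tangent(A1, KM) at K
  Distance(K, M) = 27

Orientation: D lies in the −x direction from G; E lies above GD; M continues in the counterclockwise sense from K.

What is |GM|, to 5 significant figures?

24.313

G is at the origin; GD is horizontal with |GD| = 19.8 and D on the −x side, so D = (-19.800, 0.0000). Since A1 is tangent to GD there, ED ⟂ GD, so E = D + (0, 7.5) = (-19.800, 7.5000). On A1, D sits at bearing -90° from E; a 52° counterclockwise sweep puts K at bearing -38°, so K = E + 7.5·(cos -38°, sin -38°) = (-13.890, 2.8825). The tangent condition forces EK to be normal to KM, so KM runs along (−sin -38°, cos -38°); with |KM| = 27.0, M = (2.7329, 24.159). Then |GM| = |M − G| = 24.313.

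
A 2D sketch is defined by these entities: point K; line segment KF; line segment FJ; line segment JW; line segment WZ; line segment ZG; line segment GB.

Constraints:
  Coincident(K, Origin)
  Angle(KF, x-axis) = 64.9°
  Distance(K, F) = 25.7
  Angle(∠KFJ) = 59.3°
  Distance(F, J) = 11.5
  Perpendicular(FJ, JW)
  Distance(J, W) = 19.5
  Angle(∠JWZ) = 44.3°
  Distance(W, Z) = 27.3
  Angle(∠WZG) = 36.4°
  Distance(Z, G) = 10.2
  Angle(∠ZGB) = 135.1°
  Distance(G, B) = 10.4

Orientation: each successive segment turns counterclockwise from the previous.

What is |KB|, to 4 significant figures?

12.88

K is at the origin; KF runs at 64.9° with length 25.7, so F = (10.90, 23.27). ∠KFJ = 59.3° gives FJ at -174.4° from the x-axis; with |FJ| = 11.5, J = (-0.5432, 22.15). FJ ⟂ JW, so JW runs at -84.40°; with |JW| = 19.5, W = (1.360, 2.744). ∠JWZ = 44.3° gives WZ at 51.30° from the x-axis; with |WZ| = 27.3, Z = (18.43, 24.05). ∠WZG = 36.4° gives ZG at -165.1° from the x-axis; with |ZG| = 10.2, G = (8.572, 21.43). ∠ZGB = 135.1° gives GB at -120.2° from the x-axis; with |GB| = 10.4, B = (3.340, 12.44). Then |KB| = |B − K| = 12.88.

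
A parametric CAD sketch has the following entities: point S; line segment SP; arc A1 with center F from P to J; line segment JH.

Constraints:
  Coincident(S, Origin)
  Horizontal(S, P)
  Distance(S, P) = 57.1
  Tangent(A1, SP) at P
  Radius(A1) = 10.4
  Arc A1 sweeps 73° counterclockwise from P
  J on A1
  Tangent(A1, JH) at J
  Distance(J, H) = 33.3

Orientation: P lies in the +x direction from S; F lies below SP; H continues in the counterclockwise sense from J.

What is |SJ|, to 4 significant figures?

47.73

S is at the origin; SP is horizontal with |SP| = 57.1 and P on the +x side, so P = (57.10, 0.000). Tangency of A1 to SP means the radius FP is perpendicular to SP, so F = P + (0, -10.4) = (57.10, -10.40). On A1, P sits at bearing 90° from F; a 73° counterclockwise sweep puts J at bearing 163°, so J = F + 10.4·(cos 163°, sin 163°) = (47.15, -7.359). Then |SJ| = |J − S| = 47.73.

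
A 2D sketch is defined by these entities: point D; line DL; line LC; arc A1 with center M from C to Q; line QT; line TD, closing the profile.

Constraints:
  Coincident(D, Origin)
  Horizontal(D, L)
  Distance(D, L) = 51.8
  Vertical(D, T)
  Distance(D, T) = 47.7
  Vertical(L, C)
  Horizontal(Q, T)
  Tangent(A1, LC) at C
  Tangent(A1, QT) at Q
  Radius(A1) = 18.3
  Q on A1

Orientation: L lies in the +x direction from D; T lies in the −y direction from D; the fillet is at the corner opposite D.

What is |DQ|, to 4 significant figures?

58.29

D is at the origin; DL is horizontal with |DL| = 51.8 and L on the +x side, so L = (51.80, 0.000). DT is vertical with |DT| = 47.7 and T on the −y side, so T = (0.000, -47.70). The virtual corner opposite D is at (51.80, -47.70). The tangent condition forces MC to be normal to LC and tangency of A1 to QT means the radius MQ is perpendicular to QT, with radius 18.3, so the center M sits 18.3 in from both sides at M = (33.50, -29.40). That places the tangent points at C = (51.80, -29.40) on LC and Q = (33.50, -47.70) on QT. Then |DQ| = |Q − D| = 58.29.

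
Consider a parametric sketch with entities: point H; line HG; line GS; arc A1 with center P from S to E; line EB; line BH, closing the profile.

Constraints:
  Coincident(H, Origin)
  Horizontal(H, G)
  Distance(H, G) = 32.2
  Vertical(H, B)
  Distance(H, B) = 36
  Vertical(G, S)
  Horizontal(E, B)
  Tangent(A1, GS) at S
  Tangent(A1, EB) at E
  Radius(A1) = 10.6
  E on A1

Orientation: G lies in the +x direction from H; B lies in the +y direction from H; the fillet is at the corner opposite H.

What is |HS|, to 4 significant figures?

41.01

The virtual corner opposite H is at (32.20, 36.00). A1 meets GS tangentially, so PS is at right angles to GS and A1 meets EB tangentially, so PE is at right angles to EB, with radius 10.6, so the center P sits 10.6 in from both sides at P = (21.60, 25.40). That places the tangent points at S = (32.20, 25.40) on GS and E = (21.60, 36.00) on EB. Then |HS| = |S − H| = 41.01.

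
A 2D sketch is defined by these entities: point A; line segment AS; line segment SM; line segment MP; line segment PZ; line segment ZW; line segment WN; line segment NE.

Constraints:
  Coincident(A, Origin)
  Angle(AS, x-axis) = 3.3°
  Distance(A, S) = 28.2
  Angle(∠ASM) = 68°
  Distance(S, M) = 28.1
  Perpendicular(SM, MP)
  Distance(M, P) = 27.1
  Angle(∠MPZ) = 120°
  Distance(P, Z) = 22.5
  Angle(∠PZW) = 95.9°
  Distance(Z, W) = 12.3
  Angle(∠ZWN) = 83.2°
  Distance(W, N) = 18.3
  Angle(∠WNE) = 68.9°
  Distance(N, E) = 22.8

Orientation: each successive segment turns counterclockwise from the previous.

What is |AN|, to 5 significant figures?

9.5383

∠PZW = 95.9° gives ZW at -10.600° from the x-axis; with |ZW| = 12.3, W = (1.8903, -9.2403). ∠ZWN = 83.2° gives WN at 86.200° from the x-axis; with |WN| = 18.3, N = (3.1031, 9.0195). Then |AN| = |N − A| = 9.5383.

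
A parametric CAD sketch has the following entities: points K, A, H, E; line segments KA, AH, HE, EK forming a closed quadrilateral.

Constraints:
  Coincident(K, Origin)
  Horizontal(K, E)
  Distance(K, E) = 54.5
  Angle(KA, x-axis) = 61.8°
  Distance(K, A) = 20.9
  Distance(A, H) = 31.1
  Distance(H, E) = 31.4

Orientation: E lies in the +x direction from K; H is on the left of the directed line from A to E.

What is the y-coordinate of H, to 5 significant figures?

27.630

K is at the origin; KE is horizontal with |KE| = 54.5 and E in +x, so E = (54.5, 0). KA runs at 61.8° with |KA| = 20.9, so A = (9.8763, 18.419). H is determined by |AH| = 31.1 and |HE| = 31.4 together: it lies at the intersection of circle(A, 31.1) and circle(E, 31.4). With |AE| = 48.276, the foot of the radical line on AE is 23.944 from A and the perpendicular offset is √(31.1² − 23.944²) = 19.847. Taking the left-of-AE solution: H = (39.581, 27.630).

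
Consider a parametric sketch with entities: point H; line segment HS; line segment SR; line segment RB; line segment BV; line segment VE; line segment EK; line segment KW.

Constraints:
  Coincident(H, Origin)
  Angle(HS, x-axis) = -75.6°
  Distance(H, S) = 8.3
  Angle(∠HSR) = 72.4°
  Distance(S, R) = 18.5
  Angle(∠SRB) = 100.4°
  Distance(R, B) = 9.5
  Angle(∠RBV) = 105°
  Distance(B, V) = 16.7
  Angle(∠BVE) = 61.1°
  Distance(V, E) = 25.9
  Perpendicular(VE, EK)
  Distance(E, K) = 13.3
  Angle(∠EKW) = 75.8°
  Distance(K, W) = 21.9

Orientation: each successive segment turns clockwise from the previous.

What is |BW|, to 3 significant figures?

7.51

H is at the origin; HS runs at -75.6° with length 8.3, so S = (2.06, -8.04). ∠HSR = 72.4° gives SR at 177° from the x-axis; with |SR| = 18.5, R = (-16.4, -7.01). ∠SRB = 100.4° gives RB at 97.2° from the x-axis; with |RB| = 9.5, B = (-17.6, 2.42). ∠RBV = 105.0° gives BV at 22.2° from the x-axis; with |BV| = 16.7, V = (-2.14, 8.73). ∠BVE = 61.1° gives VE at -96.7° from the x-axis; with |VE| = 25.9, E = (-5.16, -17.0). VE ⟂ EK, so EK runs at 173°; with |EK| = 13.3, K = (-18.4, -15.4). ∠EKW = 75.8° gives KW at 69.1° from the x-axis; with |KW| = 21.9, W = (-10.6, 5.02). Then |BW| = |W − B| = 7.51.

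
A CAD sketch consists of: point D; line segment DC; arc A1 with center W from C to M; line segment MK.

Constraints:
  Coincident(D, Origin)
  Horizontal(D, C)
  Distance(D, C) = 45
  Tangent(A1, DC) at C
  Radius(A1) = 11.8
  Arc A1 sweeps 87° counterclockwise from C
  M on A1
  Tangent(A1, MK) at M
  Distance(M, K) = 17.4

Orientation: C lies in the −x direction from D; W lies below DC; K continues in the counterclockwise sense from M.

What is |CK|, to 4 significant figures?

31.25

On A1, C sits at bearing 90° from W; an 87° counterclockwise sweep puts M at bearing 177°, so M = W + 11.8·(cos 177°, sin 177°) = (-56.78, -11.18). A1 meets MK tangentially, so WM is at right angles to MK, so MK runs along (−sin 177°, cos 177°); with |MK| = 17.4, K = (-57.69, -28.56). Then |CK| = |K − C| = 31.25.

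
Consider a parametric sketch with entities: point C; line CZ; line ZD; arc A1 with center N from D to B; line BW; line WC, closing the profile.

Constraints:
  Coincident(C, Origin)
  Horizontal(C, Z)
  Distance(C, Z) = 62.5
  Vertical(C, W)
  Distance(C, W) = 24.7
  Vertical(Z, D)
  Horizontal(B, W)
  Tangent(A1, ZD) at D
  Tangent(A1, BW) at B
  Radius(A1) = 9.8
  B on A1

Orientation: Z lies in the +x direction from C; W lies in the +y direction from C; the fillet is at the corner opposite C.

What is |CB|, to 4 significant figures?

58.20

C is at the origin; CZ is horizontal with |CZ| = 62.5 and Z on the +x side, so Z = (62.50, 0.000). C and W share the same x with |CW| = 24.7 and W on the +y side, so W = (0.000, 24.70). The virtual corner opposite C is at (62.50, 24.70). Tangency of A1 to ZD means the radius ND is perpendicular to ZD and the tangent condition forces NB to be normal to BW, with radius 9.8, so the center N sits 9.8 in from both sides at N = (52.70, 14.90). That places the tangent points at D = (62.50, 14.90) on ZD and B = (52.70, 24.70) on BW. Then |CB| = |B − C| = 58.20.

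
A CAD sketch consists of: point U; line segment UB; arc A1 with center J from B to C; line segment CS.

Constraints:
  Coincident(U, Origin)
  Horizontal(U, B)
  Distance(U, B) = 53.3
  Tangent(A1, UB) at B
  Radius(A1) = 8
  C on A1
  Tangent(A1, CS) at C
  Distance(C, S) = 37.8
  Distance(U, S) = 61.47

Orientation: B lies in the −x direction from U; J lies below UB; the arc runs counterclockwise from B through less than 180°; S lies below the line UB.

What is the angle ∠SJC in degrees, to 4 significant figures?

78.05°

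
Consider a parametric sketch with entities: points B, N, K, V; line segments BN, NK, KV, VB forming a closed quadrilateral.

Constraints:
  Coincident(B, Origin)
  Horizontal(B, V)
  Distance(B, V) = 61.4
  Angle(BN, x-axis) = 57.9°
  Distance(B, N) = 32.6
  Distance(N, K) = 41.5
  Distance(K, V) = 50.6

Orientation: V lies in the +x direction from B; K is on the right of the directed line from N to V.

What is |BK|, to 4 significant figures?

18.60

B is at the origin; BV is horizontal with |BV| = 61.4 and V in +x, so V = (61.4, 0). BN runs at 57.9° with |BN| = 32.6, so N = (17.32, 27.62). K is determined by |NK| = 41.5 and |KV| = 50.6 together: it lies at the intersection of circle(N, 41.5) and circle(V, 50.6). With |NV| = 52.01, the foot of the radical line on NV is 17.95 from N and the perpendicular offset is √(41.5² − 17.95²) = 37.42. Taking the right-of-NV solution: K = (12.67, -13.62).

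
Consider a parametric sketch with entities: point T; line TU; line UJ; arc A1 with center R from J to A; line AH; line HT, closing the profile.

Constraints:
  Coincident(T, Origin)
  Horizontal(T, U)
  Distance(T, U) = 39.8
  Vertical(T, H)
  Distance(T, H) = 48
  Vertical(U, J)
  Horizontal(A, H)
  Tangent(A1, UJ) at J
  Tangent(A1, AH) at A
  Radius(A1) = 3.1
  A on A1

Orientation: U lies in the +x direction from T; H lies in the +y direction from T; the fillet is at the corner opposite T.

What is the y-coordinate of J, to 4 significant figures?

44.90

T is at the origin; TU is horizontal with |TU| = 39.8 and U on the +x side, so U = (39.80, 0.000). TH is vertical with |TH| = 48.0 and H on the +y side, so H = (0.000, 48.00). The virtual corner opposite T is at (39.80, 48.00). Since A1 is tangent to UJ there, RJ ⟂ UJ and A1 meets AH tangentially, so RA is at right angles to AH, with radius 3.1, so the center R sits 3.1 in from both sides at R = (36.70, 44.90). That places the tangent points at J = (39.80, 44.90) on UJ and A = (36.70, 48.00) on AH. So J.y = 44.90.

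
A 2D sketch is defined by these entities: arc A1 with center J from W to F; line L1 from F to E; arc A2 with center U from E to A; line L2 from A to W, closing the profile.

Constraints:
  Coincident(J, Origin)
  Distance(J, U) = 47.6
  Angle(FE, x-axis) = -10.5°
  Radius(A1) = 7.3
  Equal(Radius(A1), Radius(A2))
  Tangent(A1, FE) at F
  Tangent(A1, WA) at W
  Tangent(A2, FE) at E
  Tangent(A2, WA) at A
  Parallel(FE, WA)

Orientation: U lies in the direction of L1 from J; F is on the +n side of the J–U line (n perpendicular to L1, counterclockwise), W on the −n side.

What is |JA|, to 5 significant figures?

48.157

Tangency of A1 to both parallel lines with radius 7.3 puts F and W at J ± 7.3·n: F = (1.3303, 7.1778), W = (-1.3303, -7.1778). Equal radii place E and A the same way about U: E = U + 7.3·n = (48.133, -1.4967), A = U − 7.3·n = (45.473, -15.852). Then |JA| = |A − J| = 48.157.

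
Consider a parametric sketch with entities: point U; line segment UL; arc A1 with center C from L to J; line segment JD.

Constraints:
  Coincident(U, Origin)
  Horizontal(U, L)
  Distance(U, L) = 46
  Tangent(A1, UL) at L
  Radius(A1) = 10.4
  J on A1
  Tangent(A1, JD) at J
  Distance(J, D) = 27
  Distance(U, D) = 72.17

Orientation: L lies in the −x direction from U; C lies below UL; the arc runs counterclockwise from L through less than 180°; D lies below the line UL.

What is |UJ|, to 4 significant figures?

56.34

U is at the origin; UL is horizontal with |UL| = 46.0 and L on the −x side, so L = (-46.00, 0.000). Since A1 is tangent to UL there, CL ⟂ UL, so C = L + (0, -10.4) = (-46.00, -10.40). Since CJ ⟂ JD (tangency), |CD| = √(10.4² + 27.0²) = 28.93 regardless of where J sits on A1. So D lies on both circle(U, 72.17) and circle(C, 28.93); the below-UL intersection is D = (-64.27, -32.84). J is the foot of the tangent from D: J = (-55.89, -7.172).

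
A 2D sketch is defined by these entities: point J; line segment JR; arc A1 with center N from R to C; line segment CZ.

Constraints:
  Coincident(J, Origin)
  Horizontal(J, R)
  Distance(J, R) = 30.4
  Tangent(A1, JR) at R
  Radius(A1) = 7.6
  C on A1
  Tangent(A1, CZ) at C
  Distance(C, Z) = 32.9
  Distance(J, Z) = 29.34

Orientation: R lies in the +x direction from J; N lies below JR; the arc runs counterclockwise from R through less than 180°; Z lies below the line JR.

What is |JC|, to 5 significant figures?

24.559

J is at the origin; J and R share the same y with |JR| = 30.4 and R on the +x side, so R = (30.400, 0.0000). Since A1 is tangent to JR there, NR ⟂ JR, so N = R + (0, -7.6) = (30.400, -7.6000). Since NC ⟂ CZ (tangency), |NZ| = √(7.6² + 32.9²) = 33.766 regardless of where C sits on A1. So Z lies on both circle(J, 29.34) and circle(N, 33.766); the below-JR intersection is Z = (4.2999, -29.023). C is the foot of the tangent from Z: C = (24.380, -2.9615).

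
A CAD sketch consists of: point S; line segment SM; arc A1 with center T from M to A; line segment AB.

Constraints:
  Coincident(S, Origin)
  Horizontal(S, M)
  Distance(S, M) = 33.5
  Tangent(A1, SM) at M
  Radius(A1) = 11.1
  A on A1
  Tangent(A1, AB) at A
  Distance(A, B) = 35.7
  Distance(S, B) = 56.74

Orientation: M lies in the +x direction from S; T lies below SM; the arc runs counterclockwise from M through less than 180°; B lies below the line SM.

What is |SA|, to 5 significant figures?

26.256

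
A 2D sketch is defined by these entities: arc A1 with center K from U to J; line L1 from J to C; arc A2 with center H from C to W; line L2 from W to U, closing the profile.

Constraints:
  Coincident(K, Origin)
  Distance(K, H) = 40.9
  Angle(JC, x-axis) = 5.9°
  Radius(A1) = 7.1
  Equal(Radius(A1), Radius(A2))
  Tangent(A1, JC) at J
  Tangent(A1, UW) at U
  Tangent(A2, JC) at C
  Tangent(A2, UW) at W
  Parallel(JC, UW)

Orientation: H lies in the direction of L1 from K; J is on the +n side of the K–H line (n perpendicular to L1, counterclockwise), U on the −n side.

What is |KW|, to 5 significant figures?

41.512

The slot axis is L1's direction at 5.9°, so u = (cos 5.9°, sin 5.9°) = (0.99470, 0.10279) and n = (−sin 5.9°, cos 5.9°) = (-0.10279, 0.99470). K is at the origin and H lies 40.9 along u from K, so H = 40.9·u = (40.683, 4.2042). Tangency of A1 to both parallel lines with radius 7.1 puts J and U at K ± 7.1·n: J = (-0.72983, 7.0624), U = (0.72983, -7.0624). Equal radii place C and W the same way about H: C = H + 7.1·n = (39.954, 11.267), W = H − 7.1·n = (41.413, -2.8582). Then |KW| = |W − K| = 41.512.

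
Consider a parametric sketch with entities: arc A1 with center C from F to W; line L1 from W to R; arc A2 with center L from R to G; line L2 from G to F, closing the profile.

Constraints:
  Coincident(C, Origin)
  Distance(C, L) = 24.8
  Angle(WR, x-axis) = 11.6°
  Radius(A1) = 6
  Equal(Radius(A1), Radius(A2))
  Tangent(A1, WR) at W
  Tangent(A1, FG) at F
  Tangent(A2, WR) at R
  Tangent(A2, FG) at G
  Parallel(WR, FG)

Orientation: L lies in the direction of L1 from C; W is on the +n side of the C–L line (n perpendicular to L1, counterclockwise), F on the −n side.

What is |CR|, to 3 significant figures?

25.5

Tangency of A1 to both parallel lines with radius 6.0 puts W and F at C ± 6.0·n: W = (-1.21, 5.88), F = (1.21, -5.88). Equal radii place R and G the same way about L: R = L + 6.0·n = (23.1, 10.9), G = L − 6.0·n = (25.5, -0.891). Then |CR| = |R − C| = 25.5.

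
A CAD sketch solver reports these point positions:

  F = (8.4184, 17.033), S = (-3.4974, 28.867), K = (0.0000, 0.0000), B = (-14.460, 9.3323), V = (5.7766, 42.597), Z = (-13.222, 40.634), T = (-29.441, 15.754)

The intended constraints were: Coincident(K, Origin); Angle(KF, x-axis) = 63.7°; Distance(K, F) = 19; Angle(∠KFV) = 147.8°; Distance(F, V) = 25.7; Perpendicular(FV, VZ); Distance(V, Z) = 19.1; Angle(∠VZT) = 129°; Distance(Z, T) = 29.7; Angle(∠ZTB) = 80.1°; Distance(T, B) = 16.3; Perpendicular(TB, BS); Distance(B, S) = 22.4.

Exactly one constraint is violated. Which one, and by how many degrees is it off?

Perpendicular(TB, BS) — off by 6.10°.

K = (0.00, 0.00) ✓; KF at 63.70° ✓; |KF| = 19.00 ✓; ∠KFV = 147.8° ✓; |FV| = 25.70 ✓; ∠(FV, VZ) = 90.00° ✓; |VZ| = 19.10 ✓; ∠VZT = 129.0° ✓; |ZT| = 29.70 ✓; ∠ZTB = 80.10° ✓; |TB| = 16.30 ✓; ∠(TB, BS) = 83.90° ✗; |BS| = 22.40 ✓.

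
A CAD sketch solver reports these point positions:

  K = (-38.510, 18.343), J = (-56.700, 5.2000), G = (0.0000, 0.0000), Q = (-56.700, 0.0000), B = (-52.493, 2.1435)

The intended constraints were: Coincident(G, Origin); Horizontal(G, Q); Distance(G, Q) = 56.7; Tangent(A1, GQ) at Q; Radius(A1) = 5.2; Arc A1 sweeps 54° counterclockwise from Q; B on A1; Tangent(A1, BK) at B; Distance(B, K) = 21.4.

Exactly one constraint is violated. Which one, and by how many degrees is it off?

Tangent(A1, BK) at B — off by 4.80°.

G = (0.00, 0.00) ✓; G.y = 0.00, Q.y = 0.00 ✓; |GQ| = 56.70 ✓; ∠(JQ, QG) = 90.00° ✓; |JQ| = 5.200 ✓; bearing(J→B) − bearing(J→Q) = 54.00° ✓; |JB| = 5.200 ✓; ∠(JB, BK) = 94.80° ✗; |BK| = 21.40 ✓.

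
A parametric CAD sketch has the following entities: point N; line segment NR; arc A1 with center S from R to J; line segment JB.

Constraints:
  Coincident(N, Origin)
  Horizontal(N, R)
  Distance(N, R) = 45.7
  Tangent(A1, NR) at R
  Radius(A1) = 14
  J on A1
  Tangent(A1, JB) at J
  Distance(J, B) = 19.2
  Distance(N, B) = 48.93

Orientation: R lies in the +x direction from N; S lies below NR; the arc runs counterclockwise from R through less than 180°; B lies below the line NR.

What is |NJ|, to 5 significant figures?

35.540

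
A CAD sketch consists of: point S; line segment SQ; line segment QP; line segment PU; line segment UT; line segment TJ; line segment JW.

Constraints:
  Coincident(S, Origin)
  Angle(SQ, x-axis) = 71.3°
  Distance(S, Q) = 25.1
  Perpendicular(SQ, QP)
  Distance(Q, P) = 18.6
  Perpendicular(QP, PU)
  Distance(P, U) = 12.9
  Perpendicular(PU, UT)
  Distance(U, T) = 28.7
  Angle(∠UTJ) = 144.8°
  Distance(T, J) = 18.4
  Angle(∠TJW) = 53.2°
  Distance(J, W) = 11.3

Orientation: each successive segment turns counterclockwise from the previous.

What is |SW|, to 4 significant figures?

29.98

S is at the origin; SQ runs at 71.3° with length 25.1, so Q = (8.047, 23.77). SQ is perpendicular to QP, so QP runs at 161.3°; with |QP| = 18.6, P = (-9.571, 29.74). The perpendicularity gives PU at right angles to QP, so PU runs at -108.7°; with |PU| = 12.9, U = (-13.71, 17.52). The perpendicularity gives UT at right angles to PU, so UT runs at -18.70°; with |UT| = 28.7, T = (13.48, 8.318). ∠UTJ = 144.8° gives TJ at 16.50° from the x-axis; with |TJ| = 18.4, J = (31.12, 13.54). ∠TJW = 53.2° gives JW at 143.3° from the x-axis; with |JW| = 11.3, W = (22.06, 20.30). Then |SW| = |W − S| = 29.98.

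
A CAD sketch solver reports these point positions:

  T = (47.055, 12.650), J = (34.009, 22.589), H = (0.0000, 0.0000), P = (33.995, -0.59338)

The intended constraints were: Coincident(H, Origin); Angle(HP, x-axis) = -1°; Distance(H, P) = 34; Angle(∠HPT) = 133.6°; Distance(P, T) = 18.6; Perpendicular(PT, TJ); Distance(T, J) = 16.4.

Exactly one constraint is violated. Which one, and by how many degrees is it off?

Perpendicular(PT, TJ) — off by 7.30°.

H = (0.00, 0.00) ✓; HP at -1.000° ✓; |HP| = 34.00 ✓; ∠HPT = 133.6° ✓; |PT| = 18.60 ✓; ∠(PT, TJ) = 97.30° ✗; |TJ| = 16.40 ✓.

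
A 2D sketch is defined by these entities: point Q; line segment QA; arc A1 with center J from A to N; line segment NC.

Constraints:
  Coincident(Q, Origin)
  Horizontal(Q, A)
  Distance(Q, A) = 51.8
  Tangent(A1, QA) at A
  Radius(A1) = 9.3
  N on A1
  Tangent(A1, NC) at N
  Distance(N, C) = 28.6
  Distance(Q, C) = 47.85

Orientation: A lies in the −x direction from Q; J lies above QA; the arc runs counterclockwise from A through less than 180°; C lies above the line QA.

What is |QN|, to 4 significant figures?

43.44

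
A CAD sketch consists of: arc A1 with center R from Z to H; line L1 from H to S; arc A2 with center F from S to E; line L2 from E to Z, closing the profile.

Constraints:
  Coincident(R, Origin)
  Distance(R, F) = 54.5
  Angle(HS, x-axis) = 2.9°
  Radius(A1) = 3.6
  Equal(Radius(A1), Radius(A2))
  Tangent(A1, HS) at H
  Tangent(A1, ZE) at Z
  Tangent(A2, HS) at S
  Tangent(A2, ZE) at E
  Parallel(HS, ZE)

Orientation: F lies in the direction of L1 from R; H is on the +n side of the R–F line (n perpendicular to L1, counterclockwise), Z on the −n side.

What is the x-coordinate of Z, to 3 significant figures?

0.182

R is at the origin and F lies 54.5 along u from R, so F = 54.5·u = (54.4, 2.76). Tangency of A1 to both parallel lines with radius 3.6 puts H and Z at R ± 3.6·n: H = (-0.182, 3.60), Z = (0.182, -3.60). So Z.x = 0.182.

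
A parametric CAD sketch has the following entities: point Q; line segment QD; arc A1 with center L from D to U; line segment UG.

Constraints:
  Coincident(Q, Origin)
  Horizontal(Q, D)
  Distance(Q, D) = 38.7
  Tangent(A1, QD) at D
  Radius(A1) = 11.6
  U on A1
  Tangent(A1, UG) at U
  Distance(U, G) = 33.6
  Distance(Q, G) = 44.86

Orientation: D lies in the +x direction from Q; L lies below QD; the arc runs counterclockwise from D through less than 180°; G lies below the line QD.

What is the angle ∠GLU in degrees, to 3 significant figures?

71.0°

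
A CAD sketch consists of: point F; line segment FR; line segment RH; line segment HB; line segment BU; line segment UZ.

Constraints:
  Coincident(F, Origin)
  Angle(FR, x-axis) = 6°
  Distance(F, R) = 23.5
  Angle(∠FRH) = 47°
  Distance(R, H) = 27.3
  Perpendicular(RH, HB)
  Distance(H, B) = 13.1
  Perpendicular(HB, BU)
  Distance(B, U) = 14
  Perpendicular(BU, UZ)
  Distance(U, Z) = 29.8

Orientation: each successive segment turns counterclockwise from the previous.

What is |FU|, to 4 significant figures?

4.913

F is at the origin; FR runs at 6.0° with length 23.5, so R = (23.37, 2.456). ∠FRH = 47.0° gives RH at 139.0° from the x-axis; with |RH| = 27.3, H = (2.768, 20.37). RH ⟂ HB, so HB runs at -131.0°; with |HB| = 13.1, B = (-5.827, 10.48). The perpendicularity gives BU at right angles to HB, so BU runs at -41.00°; with |BU| = 14.0, U = (4.739, 1.295). Then |FU| = |U − F| = 4.913.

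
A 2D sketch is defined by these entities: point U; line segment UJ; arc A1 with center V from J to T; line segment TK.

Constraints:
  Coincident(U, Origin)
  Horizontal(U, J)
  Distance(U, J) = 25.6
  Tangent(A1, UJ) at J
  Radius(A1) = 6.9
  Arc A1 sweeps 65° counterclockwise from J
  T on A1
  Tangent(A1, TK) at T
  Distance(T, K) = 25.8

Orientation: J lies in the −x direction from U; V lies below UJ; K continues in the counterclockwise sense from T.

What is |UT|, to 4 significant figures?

32.10

A1 meets UJ tangentially, so VJ is at right angles to UJ, so V = J + (0, -6.9) = (-25.60, -6.900). On A1, J sits at bearing 90° from V; a 65° counterclockwise sweep puts T at bearing 155°, so T = V + 6.9·(cos 155°, sin 155°) = (-31.85, -3.984). Then |UT| = |T − U| = 32.10.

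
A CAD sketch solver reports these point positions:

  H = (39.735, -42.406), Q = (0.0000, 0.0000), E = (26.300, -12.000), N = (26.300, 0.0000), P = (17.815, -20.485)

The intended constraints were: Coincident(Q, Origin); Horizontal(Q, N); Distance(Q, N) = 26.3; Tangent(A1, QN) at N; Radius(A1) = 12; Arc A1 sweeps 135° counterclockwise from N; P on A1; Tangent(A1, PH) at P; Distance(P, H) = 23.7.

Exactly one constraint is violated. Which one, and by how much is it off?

Distance(P, H) = 23.7 — off by 7.30.

Q = (0.00, 0.00) ✓; Q.y = 0.00, N.y = 0.00 ✓; |QN| = 26.30 ✓; ∠(EN, NQ) = 90.00° ✓; |EN| = 12.00 ✓; bearing(E→P) − bearing(E→N) = 135.0° ✓; |EP| = 12.00 ✓; ∠(EP, PH) = 90.00° ✓; |PH| = 31.00 ✗.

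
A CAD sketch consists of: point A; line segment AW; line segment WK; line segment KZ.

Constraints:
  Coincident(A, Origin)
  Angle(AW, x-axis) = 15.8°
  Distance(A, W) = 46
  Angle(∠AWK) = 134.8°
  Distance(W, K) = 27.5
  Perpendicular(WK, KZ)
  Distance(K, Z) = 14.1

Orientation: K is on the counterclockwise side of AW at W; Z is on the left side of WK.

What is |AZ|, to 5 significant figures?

62.716

A is at the origin; AW runs at 15.8° with length 46.0, so W = 46.0·(cos 15.8°, sin 15.8°) = (44.262, 12.525). ∠AWK = 134.8°, so WK runs at 15.8° + (180° − 134.8°) = 61.000° from the x-axis; with |WK| = 27.5, K = W + 27.5·(cos 61.000°, sin 61.000°) = (57.594, 36.577). WK ⟂ KZ; with |KZ| = 14.1 on the left of WK, Z = K + 14.1·(-0.87462, 0.48481) = (45.262, 43.413). Then |AZ| = |Z − A| = 62.716.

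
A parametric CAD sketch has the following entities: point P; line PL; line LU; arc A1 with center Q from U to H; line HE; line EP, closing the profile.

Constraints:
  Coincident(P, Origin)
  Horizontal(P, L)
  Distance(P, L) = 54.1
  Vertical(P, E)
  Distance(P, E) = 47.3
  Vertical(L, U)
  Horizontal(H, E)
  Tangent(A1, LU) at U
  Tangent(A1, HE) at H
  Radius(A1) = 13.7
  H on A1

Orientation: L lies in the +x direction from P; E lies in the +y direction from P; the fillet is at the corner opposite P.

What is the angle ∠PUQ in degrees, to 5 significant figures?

31.843°

The virtual corner opposite P is at (54.100, 47.300). The tangent condition forces QU to be normal to LU and the tangent condition forces QH to be normal to HE, with radius 13.7, so the center Q sits 13.7 in from both sides at Q = (40.400, 33.600). That places the tangent points at U = (54.100, 33.600) on LU and H = (40.400, 47.300) on HE. Then cos ∠PUQ = UP·UQ / (|UP||UQ|), giving 31.843°.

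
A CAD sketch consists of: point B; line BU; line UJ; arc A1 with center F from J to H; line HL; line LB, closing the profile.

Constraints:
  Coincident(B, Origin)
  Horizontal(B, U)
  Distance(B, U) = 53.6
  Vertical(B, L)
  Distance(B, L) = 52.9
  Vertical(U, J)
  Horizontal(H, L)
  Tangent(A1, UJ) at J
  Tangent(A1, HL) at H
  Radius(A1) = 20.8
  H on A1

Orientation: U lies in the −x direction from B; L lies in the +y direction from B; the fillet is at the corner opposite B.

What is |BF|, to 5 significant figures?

45.894

BL is vertical with |BL| = 52.9 and L on the +y side, so L = (0.0000, 52.900). The virtual corner opposite B is at (-53.600, 52.900). Tangency of A1 to UJ means the radius FJ is perpendicular to UJ and tangency of A1 to HL means the radius FH is perpendicular to HL, with radius 20.8, so the center F sits 20.8 in from both sides at F = (-32.800, 32.100). Then |BF| = |F − B| = 45.894.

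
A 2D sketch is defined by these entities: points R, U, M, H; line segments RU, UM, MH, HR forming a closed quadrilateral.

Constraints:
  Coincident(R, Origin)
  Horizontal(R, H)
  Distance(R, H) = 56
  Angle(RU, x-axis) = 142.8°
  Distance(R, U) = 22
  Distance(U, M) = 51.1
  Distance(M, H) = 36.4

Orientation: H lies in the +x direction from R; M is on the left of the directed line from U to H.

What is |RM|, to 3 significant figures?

41.7

Checks: |UM| = 51.10 ✓; |MH| = 36.40 ✓.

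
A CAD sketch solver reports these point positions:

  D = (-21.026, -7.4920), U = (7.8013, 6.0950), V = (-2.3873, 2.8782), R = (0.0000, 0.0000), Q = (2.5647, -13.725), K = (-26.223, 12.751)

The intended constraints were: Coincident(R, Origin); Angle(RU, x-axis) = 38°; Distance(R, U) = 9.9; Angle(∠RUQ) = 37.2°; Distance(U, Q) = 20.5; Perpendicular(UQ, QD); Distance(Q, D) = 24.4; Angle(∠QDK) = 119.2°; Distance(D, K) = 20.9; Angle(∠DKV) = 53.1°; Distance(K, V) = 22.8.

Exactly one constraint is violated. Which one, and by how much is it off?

Distance(K, V) = 22.8 — off by 3.00.

R = (0.00, 0.00) ✓; RU at 38.00° ✓; |RU| = 9.900 ✓; ∠RUQ = 37.20° ✓; |UQ| = 20.50 ✓; ∠(UQ, QD) = 90.00° ✓; |QD| = 24.40 ✓; ∠QDK = 119.2° ✓; |DK| = 20.90 ✓; ∠DKV = 53.10° ✓; |KV| = 25.80 ✗.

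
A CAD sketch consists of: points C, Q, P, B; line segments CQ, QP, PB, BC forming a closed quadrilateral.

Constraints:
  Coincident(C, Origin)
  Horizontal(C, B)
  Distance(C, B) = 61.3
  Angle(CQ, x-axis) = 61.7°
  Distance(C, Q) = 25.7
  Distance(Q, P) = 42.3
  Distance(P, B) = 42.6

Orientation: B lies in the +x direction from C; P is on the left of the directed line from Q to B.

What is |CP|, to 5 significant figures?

64.917

Checks: |QP| = 42.30 ✓; |PB| = 42.60 ✓.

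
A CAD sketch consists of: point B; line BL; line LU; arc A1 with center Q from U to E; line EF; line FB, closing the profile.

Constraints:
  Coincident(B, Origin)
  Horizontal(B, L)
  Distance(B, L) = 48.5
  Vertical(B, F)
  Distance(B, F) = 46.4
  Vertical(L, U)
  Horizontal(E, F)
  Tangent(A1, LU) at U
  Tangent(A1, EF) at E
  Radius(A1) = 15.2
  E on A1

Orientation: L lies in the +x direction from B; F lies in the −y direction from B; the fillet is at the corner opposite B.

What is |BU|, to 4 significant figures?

57.67

B is at the origin; BL is horizontal with |BL| = 48.5 and L on the +x side, so L = (48.50, 0.000). BF is vertical with |BF| = 46.4 and F on the −y side, so F = (0.000, -46.40). The virtual corner opposite B is at (48.50, -46.40). Tangency of A1 to LU means the radius QU is perpendicular to LU and since A1 is tangent to EF there, QE ⟂ EF, with radius 15.2, so the center Q sits 15.2 in from both sides at Q = (33.30, -31.20). That places the tangent points at U = (48.50, -31.20) on LU and E = (33.30, -46.40) on EF. Then |BU| = |U − B| = 57.67.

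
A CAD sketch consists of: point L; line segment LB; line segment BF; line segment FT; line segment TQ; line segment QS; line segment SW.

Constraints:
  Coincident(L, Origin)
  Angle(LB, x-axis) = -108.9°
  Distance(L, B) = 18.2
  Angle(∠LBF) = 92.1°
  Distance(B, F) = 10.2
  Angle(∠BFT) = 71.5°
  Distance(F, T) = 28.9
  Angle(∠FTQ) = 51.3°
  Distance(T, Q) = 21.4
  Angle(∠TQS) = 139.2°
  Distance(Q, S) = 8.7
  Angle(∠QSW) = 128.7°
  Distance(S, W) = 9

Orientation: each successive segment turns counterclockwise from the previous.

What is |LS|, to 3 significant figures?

19.4

L is at the origin; LB runs at -108.9° with length 18.2, so B = (-5.90, -17.2). ∠LBF = 92.1° gives BF at -21.0° from the x-axis; with |BF| = 10.2, F = (3.63, -20.9). ∠BFT = 71.5° gives FT at 87.5° from the x-axis; with |FT| = 28.9, T = (4.89, 8.00). ∠FTQ = 51.3° gives TQ at -144° from the x-axis; with |TQ| = 21.4, Q = (-12.4, -4.64). ∠TQS = 139.2° gives QS at -103° from the x-axis; with |QS| = 8.7, S = (-14.3, -13.1). Then |LS| = |S − L| = 19.4.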